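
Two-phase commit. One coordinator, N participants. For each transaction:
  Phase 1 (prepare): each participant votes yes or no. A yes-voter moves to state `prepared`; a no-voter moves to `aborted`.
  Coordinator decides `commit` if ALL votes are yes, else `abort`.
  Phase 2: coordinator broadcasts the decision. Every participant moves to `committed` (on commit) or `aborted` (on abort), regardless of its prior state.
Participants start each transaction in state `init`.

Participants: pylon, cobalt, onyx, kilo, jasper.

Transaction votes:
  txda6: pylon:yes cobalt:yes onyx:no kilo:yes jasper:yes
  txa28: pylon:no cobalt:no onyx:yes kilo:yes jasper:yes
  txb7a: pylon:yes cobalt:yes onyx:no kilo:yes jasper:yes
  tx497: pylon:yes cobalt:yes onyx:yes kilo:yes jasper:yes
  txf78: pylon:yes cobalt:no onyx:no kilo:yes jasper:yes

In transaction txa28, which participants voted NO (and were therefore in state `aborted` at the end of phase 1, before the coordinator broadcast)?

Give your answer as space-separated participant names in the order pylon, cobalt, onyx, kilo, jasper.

Answer: pylon cobalt

Derivation:
Txn txa28 phase 1: pylon no -> aborted; cobalt no -> aborted; onyx yes -> prepared; kilo yes -> prepared; jasper yes -> prepared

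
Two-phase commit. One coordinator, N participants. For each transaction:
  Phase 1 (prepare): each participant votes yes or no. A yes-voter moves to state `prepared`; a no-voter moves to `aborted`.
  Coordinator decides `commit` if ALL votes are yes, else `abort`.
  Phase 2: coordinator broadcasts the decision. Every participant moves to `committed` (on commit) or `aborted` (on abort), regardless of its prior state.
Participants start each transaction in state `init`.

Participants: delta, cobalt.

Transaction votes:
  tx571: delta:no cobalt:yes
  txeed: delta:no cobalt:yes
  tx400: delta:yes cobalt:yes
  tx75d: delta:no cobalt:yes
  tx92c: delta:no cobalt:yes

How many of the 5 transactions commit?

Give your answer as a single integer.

tx571: no from delta -> abort (commits=0)
txeed: no from delta -> abort (commits=0)
tx400: all yes -> commit (commits=1)
tx75d: no from delta -> abort (commits=1)
tx92c: no from delta -> abort (commits=1)

Answer: 1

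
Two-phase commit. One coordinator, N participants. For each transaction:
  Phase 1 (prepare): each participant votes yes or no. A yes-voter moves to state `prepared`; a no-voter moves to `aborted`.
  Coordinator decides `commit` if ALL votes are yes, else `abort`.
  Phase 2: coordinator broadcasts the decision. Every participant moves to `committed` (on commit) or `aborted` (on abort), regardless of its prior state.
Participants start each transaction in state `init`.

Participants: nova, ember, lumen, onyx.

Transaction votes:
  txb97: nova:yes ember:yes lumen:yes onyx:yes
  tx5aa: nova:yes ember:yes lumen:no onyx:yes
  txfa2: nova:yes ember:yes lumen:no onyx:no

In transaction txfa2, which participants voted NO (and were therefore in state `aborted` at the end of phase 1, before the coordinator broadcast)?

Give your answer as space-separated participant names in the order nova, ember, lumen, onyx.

Answer: lumen onyx

Derivation:
Txn txfa2 phase 1: nova yes -> prepared; ember yes -> prepared; lumen no -> aborted; onyx no -> aborted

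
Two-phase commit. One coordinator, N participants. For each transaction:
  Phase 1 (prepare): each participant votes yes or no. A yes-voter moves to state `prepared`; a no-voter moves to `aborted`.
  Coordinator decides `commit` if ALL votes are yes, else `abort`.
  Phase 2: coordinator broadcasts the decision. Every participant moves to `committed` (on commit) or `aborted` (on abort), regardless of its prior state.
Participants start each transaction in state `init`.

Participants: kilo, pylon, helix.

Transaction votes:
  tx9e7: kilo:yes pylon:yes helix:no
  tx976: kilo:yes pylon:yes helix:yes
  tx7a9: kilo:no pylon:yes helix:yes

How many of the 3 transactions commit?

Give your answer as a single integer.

Answer: 1

Derivation:
tx9e7: no from helix -> abort (commits=0)
tx976: all yes -> commit (commits=1)
tx7a9: no from kilo -> abort (commits=1)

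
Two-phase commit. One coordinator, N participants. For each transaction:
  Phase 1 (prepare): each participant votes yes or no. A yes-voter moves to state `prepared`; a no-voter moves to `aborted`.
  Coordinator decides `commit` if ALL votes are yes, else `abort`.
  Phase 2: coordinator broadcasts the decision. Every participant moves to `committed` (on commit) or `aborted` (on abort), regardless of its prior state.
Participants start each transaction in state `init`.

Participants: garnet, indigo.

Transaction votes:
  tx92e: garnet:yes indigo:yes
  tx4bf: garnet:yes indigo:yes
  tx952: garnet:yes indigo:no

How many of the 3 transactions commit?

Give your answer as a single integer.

tx92e: all yes -> commit (commits=1)
tx4bf: all yes -> commit (commits=2)
tx952: no from indigo -> abort (commits=2)

Answer: 2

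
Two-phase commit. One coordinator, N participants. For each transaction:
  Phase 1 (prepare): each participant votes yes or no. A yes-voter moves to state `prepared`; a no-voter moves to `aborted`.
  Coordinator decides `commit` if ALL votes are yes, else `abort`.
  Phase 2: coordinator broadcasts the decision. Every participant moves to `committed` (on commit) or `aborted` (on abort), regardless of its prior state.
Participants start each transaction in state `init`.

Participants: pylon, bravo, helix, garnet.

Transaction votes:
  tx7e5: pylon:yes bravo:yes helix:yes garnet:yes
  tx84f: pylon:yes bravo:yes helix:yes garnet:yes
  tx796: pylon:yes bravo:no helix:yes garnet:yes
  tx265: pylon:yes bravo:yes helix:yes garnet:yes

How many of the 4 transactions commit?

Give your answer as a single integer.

tx7e5: all yes -> commit (commits=1)
tx84f: all yes -> commit (commits=2)
tx796: no from bravo -> abort (commits=2)
tx265: all yes -> commit (commits=3)

Answer: 3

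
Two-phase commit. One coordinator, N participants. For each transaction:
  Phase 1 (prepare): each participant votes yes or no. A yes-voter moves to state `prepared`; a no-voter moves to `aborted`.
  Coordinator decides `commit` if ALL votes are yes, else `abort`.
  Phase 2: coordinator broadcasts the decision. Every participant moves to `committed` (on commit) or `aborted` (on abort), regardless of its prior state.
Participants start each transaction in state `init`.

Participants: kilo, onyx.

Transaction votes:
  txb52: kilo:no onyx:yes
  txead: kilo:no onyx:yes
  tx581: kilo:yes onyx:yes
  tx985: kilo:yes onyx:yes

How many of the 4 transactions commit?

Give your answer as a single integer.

Answer: 2

Derivation:
txb52: no from kilo -> abort (commits=0)
txead: no from kilo -> abort (commits=0)
tx581: all yes -> commit (commits=1)
tx985: all yes -> commit (commits=2)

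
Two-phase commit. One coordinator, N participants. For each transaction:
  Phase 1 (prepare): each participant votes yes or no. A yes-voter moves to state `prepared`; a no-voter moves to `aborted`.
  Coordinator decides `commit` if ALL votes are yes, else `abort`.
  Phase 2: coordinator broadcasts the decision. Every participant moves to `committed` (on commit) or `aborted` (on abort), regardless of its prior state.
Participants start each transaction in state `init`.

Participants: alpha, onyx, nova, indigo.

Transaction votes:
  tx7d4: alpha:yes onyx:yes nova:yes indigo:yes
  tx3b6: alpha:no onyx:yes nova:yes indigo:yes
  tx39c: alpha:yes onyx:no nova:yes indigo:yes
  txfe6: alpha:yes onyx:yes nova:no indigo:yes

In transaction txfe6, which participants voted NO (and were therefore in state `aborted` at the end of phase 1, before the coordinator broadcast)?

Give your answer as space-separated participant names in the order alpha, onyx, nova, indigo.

Txn txfe6 phase 1: alpha yes -> prepared; onyx yes -> prepared; nova no -> aborted; indigo yes -> prepared

Answer: nova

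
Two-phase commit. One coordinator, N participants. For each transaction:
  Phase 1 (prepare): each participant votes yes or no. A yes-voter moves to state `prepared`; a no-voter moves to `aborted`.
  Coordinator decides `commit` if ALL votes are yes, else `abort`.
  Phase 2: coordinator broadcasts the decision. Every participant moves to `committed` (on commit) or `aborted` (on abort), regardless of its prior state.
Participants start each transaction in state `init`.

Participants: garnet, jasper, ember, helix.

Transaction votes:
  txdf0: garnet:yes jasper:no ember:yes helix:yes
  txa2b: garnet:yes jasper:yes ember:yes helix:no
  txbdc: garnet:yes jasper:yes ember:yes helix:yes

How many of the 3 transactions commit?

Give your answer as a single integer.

txdf0: no from jasper -> abort (commits=0)
txa2b: no from helix -> abort (commits=0)
txbdc: all yes -> commit (commits=1)

Answer: 1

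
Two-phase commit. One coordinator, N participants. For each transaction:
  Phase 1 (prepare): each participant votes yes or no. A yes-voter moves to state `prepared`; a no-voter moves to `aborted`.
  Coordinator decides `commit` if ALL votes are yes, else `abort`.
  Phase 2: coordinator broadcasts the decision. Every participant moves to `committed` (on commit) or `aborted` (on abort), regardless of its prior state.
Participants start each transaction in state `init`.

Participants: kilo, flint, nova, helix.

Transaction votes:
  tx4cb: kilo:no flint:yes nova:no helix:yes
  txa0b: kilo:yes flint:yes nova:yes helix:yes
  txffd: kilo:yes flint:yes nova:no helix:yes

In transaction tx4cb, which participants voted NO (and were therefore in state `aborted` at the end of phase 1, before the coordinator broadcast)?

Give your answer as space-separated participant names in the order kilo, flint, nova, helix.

Txn tx4cb phase 1: kilo no -> aborted; flint yes -> prepared; nova no -> aborted; helix yes -> prepared

Answer: kilo nova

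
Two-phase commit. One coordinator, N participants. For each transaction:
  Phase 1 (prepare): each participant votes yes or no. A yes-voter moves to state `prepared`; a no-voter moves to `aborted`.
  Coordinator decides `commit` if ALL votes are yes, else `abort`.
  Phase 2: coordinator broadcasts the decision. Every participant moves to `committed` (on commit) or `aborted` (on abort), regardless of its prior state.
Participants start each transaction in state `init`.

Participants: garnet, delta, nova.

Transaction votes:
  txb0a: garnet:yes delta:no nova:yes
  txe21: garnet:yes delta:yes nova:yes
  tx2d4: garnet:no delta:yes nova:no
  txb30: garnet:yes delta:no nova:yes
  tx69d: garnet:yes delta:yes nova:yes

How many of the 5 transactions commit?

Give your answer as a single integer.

Answer: 2

Derivation:
txb0a: no from delta -> abort (commits=0)
txe21: all yes -> commit (commits=1)
tx2d4: no from garnet, nova -> abort (commits=1)
txb30: no from delta -> abort (commits=1)
tx69d: all yes -> commit (commits=2)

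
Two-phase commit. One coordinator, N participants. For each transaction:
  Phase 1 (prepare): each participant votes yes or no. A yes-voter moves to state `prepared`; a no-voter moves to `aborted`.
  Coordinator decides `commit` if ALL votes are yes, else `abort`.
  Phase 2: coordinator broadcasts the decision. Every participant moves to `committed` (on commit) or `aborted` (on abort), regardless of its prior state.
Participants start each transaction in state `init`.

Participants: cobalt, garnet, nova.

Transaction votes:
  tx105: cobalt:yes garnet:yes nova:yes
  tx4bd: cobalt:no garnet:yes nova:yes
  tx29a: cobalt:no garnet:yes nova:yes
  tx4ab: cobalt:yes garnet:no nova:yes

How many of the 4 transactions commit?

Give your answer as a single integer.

tx105: all yes -> commit (commits=1)
tx4bd: no from cobalt -> abort (commits=1)
tx29a: no from cobalt -> abort (commits=1)
tx4ab: no from garnet -> abort (commits=1)

Answer: 1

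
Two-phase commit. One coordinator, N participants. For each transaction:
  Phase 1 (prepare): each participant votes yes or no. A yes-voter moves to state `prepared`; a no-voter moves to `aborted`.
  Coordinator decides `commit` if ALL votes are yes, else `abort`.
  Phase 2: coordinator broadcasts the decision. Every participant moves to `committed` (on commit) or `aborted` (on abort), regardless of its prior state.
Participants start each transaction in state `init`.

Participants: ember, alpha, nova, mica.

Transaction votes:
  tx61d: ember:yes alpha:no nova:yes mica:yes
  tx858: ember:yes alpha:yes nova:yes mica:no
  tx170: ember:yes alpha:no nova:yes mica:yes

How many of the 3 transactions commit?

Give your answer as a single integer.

Answer: 0

Derivation:
tx61d: no from alpha -> abort (commits=0)
tx858: no from mica -> abort (commits=0)
tx170: no from alpha -> abort (commits=0)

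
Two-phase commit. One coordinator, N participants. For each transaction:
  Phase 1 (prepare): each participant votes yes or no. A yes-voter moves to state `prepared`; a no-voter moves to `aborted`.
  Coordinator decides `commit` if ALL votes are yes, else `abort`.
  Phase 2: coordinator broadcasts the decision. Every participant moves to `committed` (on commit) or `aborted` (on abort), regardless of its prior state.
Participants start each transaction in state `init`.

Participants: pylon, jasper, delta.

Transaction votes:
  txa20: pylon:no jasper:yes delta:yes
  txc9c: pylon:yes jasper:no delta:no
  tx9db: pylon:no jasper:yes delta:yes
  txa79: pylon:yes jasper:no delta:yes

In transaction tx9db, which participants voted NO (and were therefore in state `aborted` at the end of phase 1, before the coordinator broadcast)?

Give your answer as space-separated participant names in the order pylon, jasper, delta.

Answer: pylon

Derivation:
Txn tx9db phase 1: pylon no -> aborted; jasper yes -> prepared; delta yes -> prepared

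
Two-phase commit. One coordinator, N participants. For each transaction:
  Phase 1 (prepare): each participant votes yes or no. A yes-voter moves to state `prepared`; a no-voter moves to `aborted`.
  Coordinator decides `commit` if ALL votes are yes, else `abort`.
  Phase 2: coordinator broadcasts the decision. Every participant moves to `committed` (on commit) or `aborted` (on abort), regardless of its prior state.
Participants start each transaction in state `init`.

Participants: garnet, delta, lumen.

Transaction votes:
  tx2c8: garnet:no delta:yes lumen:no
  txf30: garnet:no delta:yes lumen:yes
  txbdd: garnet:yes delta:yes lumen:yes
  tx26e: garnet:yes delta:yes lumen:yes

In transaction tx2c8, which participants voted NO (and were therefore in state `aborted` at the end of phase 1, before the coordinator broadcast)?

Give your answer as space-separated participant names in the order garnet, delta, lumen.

Txn tx2c8 phase 1: garnet no -> aborted; delta yes -> prepared; lumen no -> aborted

Answer: garnet lumen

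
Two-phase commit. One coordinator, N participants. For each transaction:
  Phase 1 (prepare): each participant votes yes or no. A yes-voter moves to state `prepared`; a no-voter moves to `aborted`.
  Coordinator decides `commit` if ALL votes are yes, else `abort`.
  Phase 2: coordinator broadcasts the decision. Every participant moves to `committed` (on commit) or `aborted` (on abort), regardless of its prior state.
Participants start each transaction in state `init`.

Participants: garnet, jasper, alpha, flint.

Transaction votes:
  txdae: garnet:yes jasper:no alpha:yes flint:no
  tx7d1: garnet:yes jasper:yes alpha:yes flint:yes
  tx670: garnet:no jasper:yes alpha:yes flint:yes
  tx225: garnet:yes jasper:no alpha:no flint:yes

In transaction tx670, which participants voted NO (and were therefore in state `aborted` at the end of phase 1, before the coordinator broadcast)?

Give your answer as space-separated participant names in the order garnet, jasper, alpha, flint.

Txn tx670 phase 1: garnet no -> aborted; jasper yes -> prepared; alpha yes -> prepared; flint yes -> prepared

Answer: garnet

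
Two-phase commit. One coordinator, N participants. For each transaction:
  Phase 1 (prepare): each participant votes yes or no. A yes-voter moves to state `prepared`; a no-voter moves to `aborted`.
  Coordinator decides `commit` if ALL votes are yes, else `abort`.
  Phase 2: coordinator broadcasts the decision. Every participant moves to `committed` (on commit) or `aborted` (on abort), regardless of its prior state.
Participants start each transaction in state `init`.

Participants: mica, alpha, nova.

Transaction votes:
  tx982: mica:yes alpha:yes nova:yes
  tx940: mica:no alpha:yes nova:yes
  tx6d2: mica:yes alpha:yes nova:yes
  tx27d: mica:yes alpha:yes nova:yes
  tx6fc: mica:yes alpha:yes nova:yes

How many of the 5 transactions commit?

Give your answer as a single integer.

tx982: all yes -> commit (commits=1)
tx940: no from mica -> abort (commits=1)
tx6d2: all yes -> commit (commits=2)
tx27d: all yes -> commit (commits=3)
tx6fc: all yes -> commit (commits=4)

Answer: 4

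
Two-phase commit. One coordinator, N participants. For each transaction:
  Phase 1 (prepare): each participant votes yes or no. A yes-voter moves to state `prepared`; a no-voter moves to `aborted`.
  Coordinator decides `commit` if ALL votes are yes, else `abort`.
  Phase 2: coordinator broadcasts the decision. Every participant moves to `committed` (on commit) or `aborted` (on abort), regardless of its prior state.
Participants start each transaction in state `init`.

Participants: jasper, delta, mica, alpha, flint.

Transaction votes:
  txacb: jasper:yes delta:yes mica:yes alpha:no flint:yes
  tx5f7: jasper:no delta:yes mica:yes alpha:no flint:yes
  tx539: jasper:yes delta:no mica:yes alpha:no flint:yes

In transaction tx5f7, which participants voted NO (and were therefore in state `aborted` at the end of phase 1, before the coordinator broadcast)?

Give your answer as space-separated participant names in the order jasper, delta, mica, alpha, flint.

Txn tx5f7 phase 1: jasper no -> aborted; delta yes -> prepared; mica yes -> prepared; alpha no -> aborted; flint yes -> prepared

Answer: jasper alpha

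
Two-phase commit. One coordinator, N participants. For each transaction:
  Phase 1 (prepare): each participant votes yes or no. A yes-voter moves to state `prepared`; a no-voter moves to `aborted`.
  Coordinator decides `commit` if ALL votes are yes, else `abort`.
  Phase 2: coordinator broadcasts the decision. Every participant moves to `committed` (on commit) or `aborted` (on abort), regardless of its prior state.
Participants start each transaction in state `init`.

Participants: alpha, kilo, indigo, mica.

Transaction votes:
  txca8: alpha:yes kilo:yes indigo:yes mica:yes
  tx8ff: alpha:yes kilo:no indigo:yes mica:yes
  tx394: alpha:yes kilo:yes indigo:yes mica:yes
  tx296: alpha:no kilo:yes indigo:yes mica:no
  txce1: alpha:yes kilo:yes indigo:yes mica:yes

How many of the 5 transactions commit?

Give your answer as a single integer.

Answer: 3

Derivation:
txca8: all yes -> commit (commits=1)
tx8ff: no from kilo -> abort (commits=1)
tx394: all yes -> commit (commits=2)
tx296: no from alpha, mica -> abort (commits=2)
txce1: all yes -> commit (commits=3)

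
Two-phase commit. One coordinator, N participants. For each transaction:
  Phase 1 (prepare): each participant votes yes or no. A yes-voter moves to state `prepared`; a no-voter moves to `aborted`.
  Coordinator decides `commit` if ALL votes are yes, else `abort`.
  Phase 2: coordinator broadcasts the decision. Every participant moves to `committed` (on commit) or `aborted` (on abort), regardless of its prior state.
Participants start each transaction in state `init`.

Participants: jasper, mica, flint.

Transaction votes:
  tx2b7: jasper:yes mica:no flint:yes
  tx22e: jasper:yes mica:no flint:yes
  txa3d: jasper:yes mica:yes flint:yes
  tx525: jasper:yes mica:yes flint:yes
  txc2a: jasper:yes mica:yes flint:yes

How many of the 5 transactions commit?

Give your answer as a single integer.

tx2b7: no from mica -> abort (commits=0)
tx22e: no from mica -> abort (commits=0)
txa3d: all yes -> commit (commits=1)
tx525: all yes -> commit (commits=2)
txc2a: all yes -> commit (commits=3)

Answer: 3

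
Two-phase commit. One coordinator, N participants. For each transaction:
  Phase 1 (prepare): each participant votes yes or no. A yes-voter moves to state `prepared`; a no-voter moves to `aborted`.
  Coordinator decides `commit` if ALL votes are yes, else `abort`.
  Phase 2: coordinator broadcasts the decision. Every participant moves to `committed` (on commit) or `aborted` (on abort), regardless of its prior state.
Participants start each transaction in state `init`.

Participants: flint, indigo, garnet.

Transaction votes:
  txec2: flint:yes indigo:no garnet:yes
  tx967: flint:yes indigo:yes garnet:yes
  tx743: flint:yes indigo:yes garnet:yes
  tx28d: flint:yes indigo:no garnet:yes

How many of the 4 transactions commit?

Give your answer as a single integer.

txec2: no from indigo -> abort (commits=0)
tx967: all yes -> commit (commits=1)
tx743: all yes -> commit (commits=2)
tx28d: no from indigo -> abort (commits=2)

Answer: 2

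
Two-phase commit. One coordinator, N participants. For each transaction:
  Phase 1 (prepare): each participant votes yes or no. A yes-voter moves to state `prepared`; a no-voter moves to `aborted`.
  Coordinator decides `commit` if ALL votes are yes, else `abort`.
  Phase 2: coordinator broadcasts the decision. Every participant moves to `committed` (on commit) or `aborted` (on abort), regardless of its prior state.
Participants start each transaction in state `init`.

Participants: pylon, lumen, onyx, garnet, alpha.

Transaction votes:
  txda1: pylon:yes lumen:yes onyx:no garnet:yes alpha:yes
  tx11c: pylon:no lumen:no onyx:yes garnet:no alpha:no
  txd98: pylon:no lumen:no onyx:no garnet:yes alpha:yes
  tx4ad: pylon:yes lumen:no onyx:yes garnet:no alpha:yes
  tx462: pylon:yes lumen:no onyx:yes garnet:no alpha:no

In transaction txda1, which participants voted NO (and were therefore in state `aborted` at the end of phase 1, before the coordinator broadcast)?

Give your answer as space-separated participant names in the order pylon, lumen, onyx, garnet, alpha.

Txn txda1 phase 1: pylon yes -> prepared; lumen yes -> prepared; onyx no -> aborted; garnet yes -> prepared; alpha yes -> prepared

Answer: onyx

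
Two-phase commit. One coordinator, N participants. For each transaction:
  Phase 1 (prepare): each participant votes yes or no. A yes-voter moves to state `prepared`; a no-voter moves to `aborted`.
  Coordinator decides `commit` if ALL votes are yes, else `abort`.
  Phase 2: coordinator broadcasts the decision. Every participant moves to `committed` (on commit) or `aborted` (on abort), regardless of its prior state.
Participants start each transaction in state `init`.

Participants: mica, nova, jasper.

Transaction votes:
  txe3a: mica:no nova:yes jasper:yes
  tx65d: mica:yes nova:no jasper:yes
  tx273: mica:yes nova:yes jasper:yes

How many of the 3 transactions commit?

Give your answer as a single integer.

txe3a: no from mica -> abort (commits=0)
tx65d: no from nova -> abort (commits=0)
tx273: all yes -> commit (commits=1)

Answer: 1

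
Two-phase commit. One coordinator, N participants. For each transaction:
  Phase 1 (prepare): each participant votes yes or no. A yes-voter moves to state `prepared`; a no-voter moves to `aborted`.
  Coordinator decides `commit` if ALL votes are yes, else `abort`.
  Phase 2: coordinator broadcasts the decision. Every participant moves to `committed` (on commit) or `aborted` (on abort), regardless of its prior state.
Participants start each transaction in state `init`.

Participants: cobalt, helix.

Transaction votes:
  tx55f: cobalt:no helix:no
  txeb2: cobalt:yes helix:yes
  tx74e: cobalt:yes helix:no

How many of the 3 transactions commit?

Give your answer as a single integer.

Answer: 1

Derivation:
tx55f: no from cobalt, helix -> abort (commits=0)
txeb2: all yes -> commit (commits=1)
tx74e: no from helix -> abort (commits=1)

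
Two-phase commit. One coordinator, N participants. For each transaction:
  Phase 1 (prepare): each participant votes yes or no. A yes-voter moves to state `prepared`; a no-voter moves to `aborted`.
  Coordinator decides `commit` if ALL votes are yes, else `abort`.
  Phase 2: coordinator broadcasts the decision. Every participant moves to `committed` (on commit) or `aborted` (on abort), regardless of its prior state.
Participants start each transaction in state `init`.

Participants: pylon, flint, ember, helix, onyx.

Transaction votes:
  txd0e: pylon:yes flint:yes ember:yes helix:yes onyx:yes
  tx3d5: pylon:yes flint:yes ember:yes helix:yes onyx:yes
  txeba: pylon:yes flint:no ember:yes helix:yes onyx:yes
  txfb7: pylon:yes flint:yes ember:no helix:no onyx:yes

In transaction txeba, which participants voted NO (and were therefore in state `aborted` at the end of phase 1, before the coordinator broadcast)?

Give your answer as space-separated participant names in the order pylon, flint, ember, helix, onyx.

Txn txeba phase 1: pylon yes -> prepared; flint no -> aborted; ember yes -> prepared; helix yes -> prepared; onyx yes -> prepared

Answer: flint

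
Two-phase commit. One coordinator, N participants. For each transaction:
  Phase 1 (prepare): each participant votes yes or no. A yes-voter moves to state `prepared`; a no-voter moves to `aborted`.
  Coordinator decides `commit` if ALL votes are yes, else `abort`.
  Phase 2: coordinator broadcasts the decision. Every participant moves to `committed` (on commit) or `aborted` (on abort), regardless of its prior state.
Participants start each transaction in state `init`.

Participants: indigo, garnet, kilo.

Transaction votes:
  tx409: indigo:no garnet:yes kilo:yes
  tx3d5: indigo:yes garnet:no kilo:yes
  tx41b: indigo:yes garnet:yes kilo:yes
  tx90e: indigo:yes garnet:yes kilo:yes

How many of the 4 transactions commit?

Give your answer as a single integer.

Answer: 2

Derivation:
tx409: no from indigo -> abort (commits=0)
tx3d5: no from garnet -> abort (commits=0)
tx41b: all yes -> commit (commits=1)
tx90e: all yes -> commit (commits=2)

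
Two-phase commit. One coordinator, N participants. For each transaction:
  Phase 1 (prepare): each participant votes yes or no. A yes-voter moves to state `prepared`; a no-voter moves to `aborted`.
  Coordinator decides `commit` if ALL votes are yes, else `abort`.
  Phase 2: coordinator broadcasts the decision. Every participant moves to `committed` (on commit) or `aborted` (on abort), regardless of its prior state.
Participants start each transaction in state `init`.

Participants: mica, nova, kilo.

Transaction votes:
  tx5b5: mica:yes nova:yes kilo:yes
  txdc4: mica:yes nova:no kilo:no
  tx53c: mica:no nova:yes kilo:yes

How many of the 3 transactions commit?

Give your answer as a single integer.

Answer: 1

Derivation:
tx5b5: all yes -> commit (commits=1)
txdc4: no from nova, kilo -> abort (commits=1)
tx53c: no from mica -> abort (commits=1)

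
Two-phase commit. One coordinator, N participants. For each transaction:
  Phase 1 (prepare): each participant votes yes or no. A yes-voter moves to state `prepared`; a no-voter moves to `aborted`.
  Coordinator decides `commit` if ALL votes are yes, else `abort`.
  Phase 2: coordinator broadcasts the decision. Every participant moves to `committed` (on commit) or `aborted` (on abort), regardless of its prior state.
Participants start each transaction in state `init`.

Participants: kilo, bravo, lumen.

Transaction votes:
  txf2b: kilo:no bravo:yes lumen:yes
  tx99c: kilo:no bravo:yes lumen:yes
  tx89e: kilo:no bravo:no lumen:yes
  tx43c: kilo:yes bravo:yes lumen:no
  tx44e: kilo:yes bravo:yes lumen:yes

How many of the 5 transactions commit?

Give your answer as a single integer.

txf2b: no from kilo -> abort (commits=0)
tx99c: no from kilo -> abort (commits=0)
tx89e: no from kilo, bravo -> abort (commits=0)
tx43c: no from lumen -> abort (commits=0)
tx44e: all yes -> commit (commits=1)

Answer: 1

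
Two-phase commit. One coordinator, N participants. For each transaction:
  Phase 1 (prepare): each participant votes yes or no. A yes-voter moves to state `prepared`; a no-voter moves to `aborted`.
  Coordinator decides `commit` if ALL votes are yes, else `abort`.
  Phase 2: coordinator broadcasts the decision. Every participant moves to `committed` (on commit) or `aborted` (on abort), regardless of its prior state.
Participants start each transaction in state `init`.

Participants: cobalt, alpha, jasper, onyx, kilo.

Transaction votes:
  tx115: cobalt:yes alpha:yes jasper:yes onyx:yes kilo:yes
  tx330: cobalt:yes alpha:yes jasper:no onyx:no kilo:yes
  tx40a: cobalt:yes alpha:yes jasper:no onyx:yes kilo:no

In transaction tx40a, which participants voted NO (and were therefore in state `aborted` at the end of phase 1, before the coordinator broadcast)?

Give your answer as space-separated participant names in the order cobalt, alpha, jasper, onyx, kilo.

Answer: jasper kilo

Derivation:
Txn tx40a phase 1: cobalt yes -> prepared; alpha yes -> prepared; jasper no -> aborted; onyx yes -> prepared; kilo no -> aborted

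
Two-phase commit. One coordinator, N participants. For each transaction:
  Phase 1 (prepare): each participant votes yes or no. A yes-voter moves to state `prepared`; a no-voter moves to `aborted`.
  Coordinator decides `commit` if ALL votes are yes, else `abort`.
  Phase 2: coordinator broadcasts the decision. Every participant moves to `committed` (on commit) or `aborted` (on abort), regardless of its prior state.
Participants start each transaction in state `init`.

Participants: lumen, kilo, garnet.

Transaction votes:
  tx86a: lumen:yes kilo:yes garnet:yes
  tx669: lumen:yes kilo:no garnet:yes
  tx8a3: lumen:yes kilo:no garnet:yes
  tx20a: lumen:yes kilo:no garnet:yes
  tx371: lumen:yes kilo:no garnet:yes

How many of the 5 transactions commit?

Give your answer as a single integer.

tx86a: all yes -> commit (commits=1)
tx669: no from kilo -> abort (commits=1)
tx8a3: no from kilo -> abort (commits=1)
tx20a: no from kilo -> abort (commits=1)
tx371: no from kilo -> abort (commits=1)

Answer: 1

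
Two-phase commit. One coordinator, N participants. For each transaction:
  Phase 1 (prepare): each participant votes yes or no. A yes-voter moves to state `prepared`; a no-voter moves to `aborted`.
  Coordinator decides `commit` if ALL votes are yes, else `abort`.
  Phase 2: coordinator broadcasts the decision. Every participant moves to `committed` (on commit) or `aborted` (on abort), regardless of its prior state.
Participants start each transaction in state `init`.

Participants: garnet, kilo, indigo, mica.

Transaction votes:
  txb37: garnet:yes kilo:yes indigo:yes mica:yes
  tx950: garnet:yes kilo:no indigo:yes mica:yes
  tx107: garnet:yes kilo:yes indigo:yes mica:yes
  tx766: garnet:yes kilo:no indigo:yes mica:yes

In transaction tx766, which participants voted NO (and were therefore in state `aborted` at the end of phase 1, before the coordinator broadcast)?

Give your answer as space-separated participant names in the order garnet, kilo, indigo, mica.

Answer: kilo

Derivation:
Txn tx766 phase 1: garnet yes -> prepared; kilo no -> aborted; indigo yes -> prepared; mica yes -> prepared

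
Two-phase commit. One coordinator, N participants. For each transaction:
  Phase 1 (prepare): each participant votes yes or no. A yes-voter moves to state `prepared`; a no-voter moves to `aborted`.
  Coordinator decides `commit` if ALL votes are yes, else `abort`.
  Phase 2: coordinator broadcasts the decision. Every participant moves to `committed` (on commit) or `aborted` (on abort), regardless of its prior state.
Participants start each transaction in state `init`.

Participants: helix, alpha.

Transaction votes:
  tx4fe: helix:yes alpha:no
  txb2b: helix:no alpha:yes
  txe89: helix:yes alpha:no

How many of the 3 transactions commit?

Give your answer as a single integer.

tx4fe: no from alpha -> abort (commits=0)
txb2b: no from helix -> abort (commits=0)
txe89: no from alpha -> abort (commits=0)

Answer: 0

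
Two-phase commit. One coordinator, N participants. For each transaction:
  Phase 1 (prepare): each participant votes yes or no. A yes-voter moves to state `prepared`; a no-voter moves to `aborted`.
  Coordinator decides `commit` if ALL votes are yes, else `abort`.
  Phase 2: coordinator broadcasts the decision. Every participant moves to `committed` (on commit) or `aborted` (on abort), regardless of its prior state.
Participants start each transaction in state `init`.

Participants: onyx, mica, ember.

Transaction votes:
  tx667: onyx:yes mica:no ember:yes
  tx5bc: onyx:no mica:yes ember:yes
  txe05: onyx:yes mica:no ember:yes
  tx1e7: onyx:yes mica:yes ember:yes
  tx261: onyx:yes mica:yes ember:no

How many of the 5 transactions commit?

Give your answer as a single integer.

Answer: 1

Derivation:
tx667: no from mica -> abort (commits=0)
tx5bc: no from onyx -> abort (commits=0)
txe05: no from mica -> abort (commits=0)
tx1e7: all yes -> commit (commits=1)
tx261: no from ember -> abort (commits=1)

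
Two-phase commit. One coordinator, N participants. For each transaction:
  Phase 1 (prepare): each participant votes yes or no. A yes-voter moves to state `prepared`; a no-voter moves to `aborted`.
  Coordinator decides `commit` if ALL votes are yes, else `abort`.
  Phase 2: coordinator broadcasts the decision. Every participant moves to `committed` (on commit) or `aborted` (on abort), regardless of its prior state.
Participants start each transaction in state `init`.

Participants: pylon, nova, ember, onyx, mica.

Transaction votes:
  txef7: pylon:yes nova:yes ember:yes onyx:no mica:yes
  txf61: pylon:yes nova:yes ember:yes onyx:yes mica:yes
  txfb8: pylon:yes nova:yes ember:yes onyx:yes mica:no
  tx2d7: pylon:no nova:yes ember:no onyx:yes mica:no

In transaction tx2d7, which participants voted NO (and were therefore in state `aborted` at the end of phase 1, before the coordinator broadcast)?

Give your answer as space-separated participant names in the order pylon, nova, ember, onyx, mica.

Answer: pylon ember mica

Derivation:
Txn tx2d7 phase 1: pylon no -> aborted; nova yes -> prepared; ember no -> aborted; onyx yes -> prepared; mica no -> aborted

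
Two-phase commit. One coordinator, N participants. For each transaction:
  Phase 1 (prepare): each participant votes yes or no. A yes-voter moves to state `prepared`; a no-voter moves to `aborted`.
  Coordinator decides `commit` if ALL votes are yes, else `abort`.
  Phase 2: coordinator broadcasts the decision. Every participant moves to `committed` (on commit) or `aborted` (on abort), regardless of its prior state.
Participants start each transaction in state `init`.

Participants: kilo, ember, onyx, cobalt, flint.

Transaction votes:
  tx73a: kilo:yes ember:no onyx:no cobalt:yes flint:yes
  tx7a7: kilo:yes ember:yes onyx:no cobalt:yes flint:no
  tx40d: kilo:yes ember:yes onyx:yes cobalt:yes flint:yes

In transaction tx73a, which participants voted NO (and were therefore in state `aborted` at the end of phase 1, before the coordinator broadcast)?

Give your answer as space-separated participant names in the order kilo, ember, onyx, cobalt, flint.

Txn tx73a phase 1: kilo yes -> prepared; ember no -> aborted; onyx no -> aborted; cobalt yes -> prepared; flint yes -> prepared

Answer: ember onyx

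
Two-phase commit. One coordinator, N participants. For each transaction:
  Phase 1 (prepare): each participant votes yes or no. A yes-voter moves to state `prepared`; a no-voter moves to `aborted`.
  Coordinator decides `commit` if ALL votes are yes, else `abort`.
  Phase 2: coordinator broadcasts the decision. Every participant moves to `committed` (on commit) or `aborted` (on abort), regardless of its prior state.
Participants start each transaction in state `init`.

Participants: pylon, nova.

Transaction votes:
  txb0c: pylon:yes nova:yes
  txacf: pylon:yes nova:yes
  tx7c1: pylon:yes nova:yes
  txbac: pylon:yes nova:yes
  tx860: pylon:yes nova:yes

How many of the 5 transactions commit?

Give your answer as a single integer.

txb0c: all yes -> commit (commits=1)
txacf: all yes -> commit (commits=2)
tx7c1: all yes -> commit (commits=3)
txbac: all yes -> commit (commits=4)
tx860: all yes -> commit (commits=5)

Answer: 5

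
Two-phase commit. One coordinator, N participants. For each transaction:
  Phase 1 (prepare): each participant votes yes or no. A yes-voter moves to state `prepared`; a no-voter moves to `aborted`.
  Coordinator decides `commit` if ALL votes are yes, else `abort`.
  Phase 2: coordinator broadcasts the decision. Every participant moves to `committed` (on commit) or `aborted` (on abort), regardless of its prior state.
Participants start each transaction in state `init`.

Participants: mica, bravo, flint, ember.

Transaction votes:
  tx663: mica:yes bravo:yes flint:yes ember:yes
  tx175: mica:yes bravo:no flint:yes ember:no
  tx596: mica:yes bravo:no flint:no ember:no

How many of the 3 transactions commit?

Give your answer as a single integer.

Answer: 1

Derivation:
tx663: all yes -> commit (commits=1)
tx175: no from bravo, ember -> abort (commits=1)
tx596: no from bravo, flint, ember -> abort (commits=1)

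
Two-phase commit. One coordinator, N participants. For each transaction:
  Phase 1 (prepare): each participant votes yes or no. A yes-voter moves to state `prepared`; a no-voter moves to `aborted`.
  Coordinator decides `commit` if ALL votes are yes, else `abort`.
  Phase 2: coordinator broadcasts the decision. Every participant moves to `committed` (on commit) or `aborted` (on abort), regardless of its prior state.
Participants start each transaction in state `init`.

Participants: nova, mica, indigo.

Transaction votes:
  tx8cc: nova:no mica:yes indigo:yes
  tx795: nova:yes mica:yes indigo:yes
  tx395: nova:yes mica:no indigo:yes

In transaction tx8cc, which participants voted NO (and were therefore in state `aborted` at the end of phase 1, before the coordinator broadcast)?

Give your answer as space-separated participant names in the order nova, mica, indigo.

Answer: nova

Derivation:
Txn tx8cc phase 1: nova no -> aborted; mica yes -> prepared; indigo yes -> prepared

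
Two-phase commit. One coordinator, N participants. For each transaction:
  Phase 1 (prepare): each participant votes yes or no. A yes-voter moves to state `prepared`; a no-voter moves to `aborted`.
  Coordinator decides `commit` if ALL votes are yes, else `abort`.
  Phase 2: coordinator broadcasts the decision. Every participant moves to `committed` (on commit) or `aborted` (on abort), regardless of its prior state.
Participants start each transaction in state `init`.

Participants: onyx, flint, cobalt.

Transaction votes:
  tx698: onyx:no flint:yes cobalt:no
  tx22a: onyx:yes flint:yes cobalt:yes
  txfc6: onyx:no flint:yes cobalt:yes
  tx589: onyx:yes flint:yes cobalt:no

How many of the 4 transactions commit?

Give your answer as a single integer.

Answer: 1

Derivation:
tx698: no from onyx, cobalt -> abort (commits=0)
tx22a: all yes -> commit (commits=1)
txfc6: no from onyx -> abort (commits=1)
tx589: no from cobalt -> abort (commits=1)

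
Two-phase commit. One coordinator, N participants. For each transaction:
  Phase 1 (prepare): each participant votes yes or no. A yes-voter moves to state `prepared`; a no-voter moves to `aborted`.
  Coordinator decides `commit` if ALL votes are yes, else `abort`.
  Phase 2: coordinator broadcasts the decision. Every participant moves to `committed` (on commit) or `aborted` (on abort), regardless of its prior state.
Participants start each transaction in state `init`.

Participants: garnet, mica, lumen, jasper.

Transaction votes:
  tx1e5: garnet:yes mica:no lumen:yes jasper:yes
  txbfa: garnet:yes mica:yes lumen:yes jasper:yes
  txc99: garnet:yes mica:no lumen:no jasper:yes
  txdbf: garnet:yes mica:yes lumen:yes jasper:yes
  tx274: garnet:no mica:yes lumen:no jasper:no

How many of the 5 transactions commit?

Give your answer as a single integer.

Answer: 2

Derivation:
tx1e5: no from mica -> abort (commits=0)
txbfa: all yes -> commit (commits=1)
txc99: no from mica, lumen -> abort (commits=1)
txdbf: all yes -> commit (commits=2)
tx274: no from garnet, lumen, jasper -> abort (commits=2)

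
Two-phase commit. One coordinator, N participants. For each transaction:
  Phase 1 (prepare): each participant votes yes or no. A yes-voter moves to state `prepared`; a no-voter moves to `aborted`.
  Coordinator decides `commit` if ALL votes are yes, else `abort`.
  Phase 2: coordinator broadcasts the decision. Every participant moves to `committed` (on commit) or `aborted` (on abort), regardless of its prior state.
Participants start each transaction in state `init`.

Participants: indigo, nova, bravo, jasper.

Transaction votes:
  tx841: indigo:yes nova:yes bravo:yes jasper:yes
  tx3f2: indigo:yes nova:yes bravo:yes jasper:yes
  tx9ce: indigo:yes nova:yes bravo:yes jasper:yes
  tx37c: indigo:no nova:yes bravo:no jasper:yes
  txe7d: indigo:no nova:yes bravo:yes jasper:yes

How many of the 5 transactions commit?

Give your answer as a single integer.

tx841: all yes -> commit (commits=1)
tx3f2: all yes -> commit (commits=2)
tx9ce: all yes -> commit (commits=3)
tx37c: no from indigo, bravo -> abort (commits=3)
txe7d: no from indigo -> abort (commits=3)

Answer: 3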